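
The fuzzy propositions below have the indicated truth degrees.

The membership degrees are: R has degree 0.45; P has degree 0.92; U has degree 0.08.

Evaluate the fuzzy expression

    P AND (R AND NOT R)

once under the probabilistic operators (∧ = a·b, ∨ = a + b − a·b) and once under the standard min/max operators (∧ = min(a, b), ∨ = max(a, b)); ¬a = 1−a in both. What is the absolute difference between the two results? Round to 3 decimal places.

Under probabilistic:
  NOT R = 1 − 0.4500 = 0.5500
  R AND NOT R = a·b on (0.4500, 0.5500) = 0.2475
  P AND (R AND NOT R) = a·b on (0.9200, 0.2475) = 0.2277
  → value = 0.2277
Under standard min/max:
  NOT R = 1 − 0.45 = 0.55
  R AND NOT R = min(a, b) on (0.45, 0.55) = 0.45
  P AND (R AND NOT R) = min(a, b) on (0.92, 0.45) = 0.45
  → value = 0.4500
|0.2277 − 0.4500| = 0.222

0.222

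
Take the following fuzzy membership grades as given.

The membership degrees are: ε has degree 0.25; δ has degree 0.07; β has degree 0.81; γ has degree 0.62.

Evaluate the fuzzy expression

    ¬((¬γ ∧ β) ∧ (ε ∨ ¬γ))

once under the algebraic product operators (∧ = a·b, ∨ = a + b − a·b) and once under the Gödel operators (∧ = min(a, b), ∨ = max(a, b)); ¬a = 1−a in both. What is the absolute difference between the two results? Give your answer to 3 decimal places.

Under algebraic product:
  ¬γ = 1 − 0.6200 = 0.3800
  ¬γ ∧ β = a·b on (0.3800, 0.8100) = 0.3078
  ¬γ = 1 − 0.6200 = 0.3800
  ε ∨ ¬γ = a + b − a·b on (0.2500, 0.3800) = 0.5350
  (¬γ ∧ β) ∧ (ε ∨ ¬γ) = a·b on (0.3078, 0.5350) = 0.1647
  ¬((¬γ ∧ β) ∧ (ε ∨ ¬γ)) = 1 − 0.1647 = 0.8353
  → value = 0.8353
Under Gödel:
  ¬γ = 1 − 0.62 = 0.38
  ¬γ ∧ β = min(a, b) on (0.38, 0.81) = 0.38
  ¬γ = 1 − 0.62 = 0.38
  ε ∨ ¬γ = max(a, b) on (0.25, 0.38) = 0.38
  (¬γ ∧ β) ∧ (ε ∨ ¬γ) = min(a, b) on (0.38, 0.38) = 0.38
  ¬((¬γ ∧ β) ∧ (ε ∨ ¬γ)) = 1 − 0.38 = 0.62
  → value = 0.6200
|0.8353 − 0.6200| = 0.215

0.215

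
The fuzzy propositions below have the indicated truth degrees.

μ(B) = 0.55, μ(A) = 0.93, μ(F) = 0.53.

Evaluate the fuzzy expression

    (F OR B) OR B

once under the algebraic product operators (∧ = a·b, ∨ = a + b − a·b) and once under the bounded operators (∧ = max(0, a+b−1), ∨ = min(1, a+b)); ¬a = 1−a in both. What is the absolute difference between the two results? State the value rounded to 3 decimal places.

0.095

Under algebraic product:
  F OR B = a + b − a·b on (0.5300, 0.5500) = 0.7885
  (F OR B) OR B = a + b − a·b on (0.7885, 0.5500) = 0.9048
  → value = 0.9048
Under bounded:
  F OR B = min(1, a+b) on (0.53, 0.55) = 1.00
  (F OR B) OR B = min(1, a+b) on (1.00, 0.55) = 1.00
  → value = 1.0000
|0.9048 − 1.0000| = 0.095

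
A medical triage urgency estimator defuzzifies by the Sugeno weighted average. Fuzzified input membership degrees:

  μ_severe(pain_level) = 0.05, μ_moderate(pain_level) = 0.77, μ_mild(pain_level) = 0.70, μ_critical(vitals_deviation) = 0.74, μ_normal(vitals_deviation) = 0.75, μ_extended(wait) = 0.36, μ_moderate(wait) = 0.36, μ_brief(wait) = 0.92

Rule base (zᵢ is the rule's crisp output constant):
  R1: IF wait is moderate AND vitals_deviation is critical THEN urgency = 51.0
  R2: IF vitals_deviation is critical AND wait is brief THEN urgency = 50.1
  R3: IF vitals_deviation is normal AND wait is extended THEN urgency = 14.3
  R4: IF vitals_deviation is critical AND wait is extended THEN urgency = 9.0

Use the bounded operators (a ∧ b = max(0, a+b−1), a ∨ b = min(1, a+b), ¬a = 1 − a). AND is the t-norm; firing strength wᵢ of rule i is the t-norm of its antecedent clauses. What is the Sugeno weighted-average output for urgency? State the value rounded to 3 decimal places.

R1 (z=51.0): moderate=0.36, critical=0.74; AND[max(0, a+b−1)] → w = 0.10
R2 (z=50.1): critical=0.74, brief=0.92; AND[max(0, a+b−1)] → w = 0.66
R3 (z=14.3): normal=0.75, extended=0.36; AND[max(0, a+b−1)] → w = 0.11
R4 (z=9.0): critical=0.74, extended=0.36; AND[max(0, a+b−1)] → w = 0.10
Weighted average = (0.10·51.0 + 0.66·50.1 + 0.11·14.3 + 0.10·9.0) / (0.10 + 0.66 + 0.11 + 0.10)
  = 40.6390 / 0.9700 = 41.896

41.896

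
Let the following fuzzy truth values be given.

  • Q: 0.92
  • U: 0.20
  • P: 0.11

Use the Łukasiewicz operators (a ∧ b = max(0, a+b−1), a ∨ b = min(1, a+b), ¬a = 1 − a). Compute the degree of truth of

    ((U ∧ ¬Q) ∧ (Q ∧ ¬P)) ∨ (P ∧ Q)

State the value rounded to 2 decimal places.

0.03

¬Q = 1 − 0.92 = 0.08
U ∧ ¬Q = max(0, a+b−1) on (0.20, 0.08) = 0.00
¬P = 1 − 0.11 = 0.89
Q ∧ ¬P = max(0, a+b−1) on (0.92, 0.89) = 0.81
(U ∧ ¬Q) ∧ (Q ∧ ¬P) = max(0, a+b−1) on (0.00, 0.81) = 0.00
P ∧ Q = max(0, a+b−1) on (0.11, 0.92) = 0.03
((U ∧ ¬Q) ∧ (Q ∧ ¬P)) ∨ (P ∧ Q) = min(1, a+b) on (0.00, 0.03) = 0.03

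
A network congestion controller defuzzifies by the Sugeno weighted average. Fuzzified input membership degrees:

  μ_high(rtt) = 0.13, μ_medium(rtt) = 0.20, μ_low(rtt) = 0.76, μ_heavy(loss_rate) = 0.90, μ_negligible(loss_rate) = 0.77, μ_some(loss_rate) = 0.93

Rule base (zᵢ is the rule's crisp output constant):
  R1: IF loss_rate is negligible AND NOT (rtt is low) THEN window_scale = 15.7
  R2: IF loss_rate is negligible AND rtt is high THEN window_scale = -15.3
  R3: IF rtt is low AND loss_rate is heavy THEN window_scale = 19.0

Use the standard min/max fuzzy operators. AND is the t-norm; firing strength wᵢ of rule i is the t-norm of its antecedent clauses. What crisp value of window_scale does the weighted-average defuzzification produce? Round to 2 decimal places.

14.35

R1 (z=15.7): negligible=0.77, ¬low=1−0.76=0.24; AND[min(a, b)] → w = 0.24
R2 (z=-15.3): negligible=0.77, high=0.13; AND[min(a, b)] → w = 0.13
R3 (z=19.0): low=0.76, heavy=0.90; AND[min(a, b)] → w = 0.76
Weighted average = (0.24·15.7 + 0.13·-15.3 + 0.76·19.0) / (0.24 + 0.13 + 0.76)
  = 16.2190 / 1.1300 = 14.35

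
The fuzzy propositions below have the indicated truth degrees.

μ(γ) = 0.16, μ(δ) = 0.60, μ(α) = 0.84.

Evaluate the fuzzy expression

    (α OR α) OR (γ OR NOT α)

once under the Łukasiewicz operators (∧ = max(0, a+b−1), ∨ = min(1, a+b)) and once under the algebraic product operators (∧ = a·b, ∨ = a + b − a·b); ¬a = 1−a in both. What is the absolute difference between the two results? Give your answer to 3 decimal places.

0.018

Under Łukasiewicz:
  α OR α = min(1, a+b) on (0.84, 0.84) = 1.00
  NOT α = 1 − 0.84 = 0.16
  γ OR NOT α = min(1, a+b) on (0.16, 0.16) = 0.32
  (α OR α) OR (γ OR NOT α) = min(1, a+b) on (1.00, 0.32) = 1.00
  → value = 1.0000
Under algebraic product:
  α OR α = a + b − a·b on (0.8400, 0.8400) = 0.9744
  NOT α = 1 − 0.8400 = 0.1600
  γ OR NOT α = a + b − a·b on (0.1600, 0.1600) = 0.2944
  (α OR α) OR (γ OR NOT α) = a + b − a·b on (0.9744, 0.2944) = 0.9819
  → value = 0.9819
|1.0000 − 0.9819| = 0.018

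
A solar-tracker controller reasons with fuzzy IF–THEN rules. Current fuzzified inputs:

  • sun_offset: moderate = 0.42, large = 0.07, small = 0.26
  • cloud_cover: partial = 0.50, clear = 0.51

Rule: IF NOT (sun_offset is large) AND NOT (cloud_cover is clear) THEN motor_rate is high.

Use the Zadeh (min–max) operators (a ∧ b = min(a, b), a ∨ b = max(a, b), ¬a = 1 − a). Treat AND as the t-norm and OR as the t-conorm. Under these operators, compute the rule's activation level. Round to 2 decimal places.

firing strength: ¬large=1−0.07=0.93, ¬clear=1−0.51=0.49; AND[min(a, b)] → w = 0.49

0.49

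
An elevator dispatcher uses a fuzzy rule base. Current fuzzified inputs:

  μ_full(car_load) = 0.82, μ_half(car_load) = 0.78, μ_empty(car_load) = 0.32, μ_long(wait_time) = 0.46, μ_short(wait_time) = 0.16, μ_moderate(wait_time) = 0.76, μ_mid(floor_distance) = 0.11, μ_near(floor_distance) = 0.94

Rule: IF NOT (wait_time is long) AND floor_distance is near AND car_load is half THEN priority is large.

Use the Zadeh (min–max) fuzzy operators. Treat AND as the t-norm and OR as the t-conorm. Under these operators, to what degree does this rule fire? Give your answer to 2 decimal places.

0.54

firing strength: ¬long=1−0.46=0.54, near=0.94, half=0.78; AND[min(a, b)] → w = 0.54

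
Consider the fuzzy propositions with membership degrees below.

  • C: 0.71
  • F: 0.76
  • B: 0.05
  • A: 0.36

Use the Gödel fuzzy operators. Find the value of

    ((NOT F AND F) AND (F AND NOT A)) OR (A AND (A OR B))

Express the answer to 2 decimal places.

0.36

NOT F = 1 − 0.76 = 0.24
NOT F AND F = min(a, b) on (0.24, 0.76) = 0.24
NOT A = 1 − 0.36 = 0.64
F AND NOT A = min(a, b) on (0.76, 0.64) = 0.64
(NOT F AND F) AND (F AND NOT A) = min(a, b) on (0.24, 0.64) = 0.24
A OR B = max(a, b) on (0.36, 0.05) = 0.36
A AND (A OR B) = min(a, b) on (0.36, 0.36) = 0.36
((NOT F AND F) AND (F AND NOT A)) OR (A AND (A OR B)) = max(a, b) on (0.24, 0.36) = 0.36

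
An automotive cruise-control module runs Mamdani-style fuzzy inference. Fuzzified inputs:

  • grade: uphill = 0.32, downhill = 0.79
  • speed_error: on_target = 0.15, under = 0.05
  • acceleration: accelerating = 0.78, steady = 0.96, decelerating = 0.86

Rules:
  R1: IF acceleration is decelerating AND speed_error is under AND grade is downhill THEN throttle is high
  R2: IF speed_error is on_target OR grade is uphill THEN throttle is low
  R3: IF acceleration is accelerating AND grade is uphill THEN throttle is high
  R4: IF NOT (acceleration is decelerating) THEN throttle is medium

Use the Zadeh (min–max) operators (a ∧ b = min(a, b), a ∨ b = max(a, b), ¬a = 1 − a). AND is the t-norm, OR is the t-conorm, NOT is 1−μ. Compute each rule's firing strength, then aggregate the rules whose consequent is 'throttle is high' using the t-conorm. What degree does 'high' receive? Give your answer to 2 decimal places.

R1: decelerating=0.86, under=0.05, downhill=0.79; AND[min(a, b)] → w = 0.05
R2: on_target=0.15, uphill=0.32; OR[max(a, b)] → w = 0.32
R3: accelerating=0.78, uphill=0.32; AND[min(a, b)] → w = 0.32
R4: ¬decelerating=1−0.86=0.14 → w = 0.14
Rules with consequent 'high': {R1, R3} → strengths 0.05, 0.32
Aggregate via t-conorm [max(a, b)]: 0.32

0.32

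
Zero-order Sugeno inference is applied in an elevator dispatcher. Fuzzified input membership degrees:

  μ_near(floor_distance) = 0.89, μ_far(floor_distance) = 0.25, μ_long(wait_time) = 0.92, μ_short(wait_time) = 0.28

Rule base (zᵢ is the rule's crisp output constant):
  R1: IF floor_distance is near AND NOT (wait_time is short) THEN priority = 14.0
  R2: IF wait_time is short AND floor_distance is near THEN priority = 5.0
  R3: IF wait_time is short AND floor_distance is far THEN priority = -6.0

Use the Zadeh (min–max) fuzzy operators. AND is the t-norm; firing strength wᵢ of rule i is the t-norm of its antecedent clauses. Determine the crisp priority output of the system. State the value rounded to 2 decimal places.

7.98

R1 (z=14.0): near=0.89, ¬short=1−0.28=0.72; AND[min(a, b)] → w = 0.72
R2 (z=5.0): short=0.28, near=0.89; AND[min(a, b)] → w = 0.28
R3 (z=-6.0): short=0.28, far=0.25; AND[min(a, b)] → w = 0.25
Weighted average = (0.72·14.0 + 0.28·5.0 + 0.25·-6.0) / (0.72 + 0.28 + 0.25)
  = 9.9800 / 1.2500 = 7.98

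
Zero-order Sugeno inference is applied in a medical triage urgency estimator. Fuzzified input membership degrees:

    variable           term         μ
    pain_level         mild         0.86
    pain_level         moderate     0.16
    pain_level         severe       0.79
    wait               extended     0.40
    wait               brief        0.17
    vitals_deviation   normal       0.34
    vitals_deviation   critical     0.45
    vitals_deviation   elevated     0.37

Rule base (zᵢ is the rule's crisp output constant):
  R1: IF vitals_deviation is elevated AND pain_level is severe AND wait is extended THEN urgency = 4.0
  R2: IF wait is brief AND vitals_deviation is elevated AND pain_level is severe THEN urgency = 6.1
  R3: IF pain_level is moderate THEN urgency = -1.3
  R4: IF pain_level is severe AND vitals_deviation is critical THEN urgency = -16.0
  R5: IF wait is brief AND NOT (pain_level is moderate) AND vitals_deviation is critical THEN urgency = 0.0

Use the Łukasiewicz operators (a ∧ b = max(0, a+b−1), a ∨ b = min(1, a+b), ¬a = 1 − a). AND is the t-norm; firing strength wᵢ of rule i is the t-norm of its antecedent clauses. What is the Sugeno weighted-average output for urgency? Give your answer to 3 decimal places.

R1 (z=4.0): elevated=0.37, severe=0.79, extended=0.40; AND[max(0, a+b−1)] → w = 0.00
R2 (z=6.1): brief=0.17, elevated=0.37, severe=0.79; AND[max(0, a+b−1)] → w = 0.00
R3 (z=-1.3): moderate=0.16 → w = 0.16
R4 (z=-16.0): severe=0.79, critical=0.45; AND[max(0, a+b−1)] → w = 0.24
R5 (z=0.0): brief=0.17, ¬moderate=1−0.16=0.84, critical=0.45; AND[max(0, a+b−1)] → w = 0.00
Weighted average = (0.00·4.0 + 0.00·6.1 + 0.16·-1.3 + 0.24·-16.0 + 0.00·0.0) / (0.00 + 0.00 + 0.16 + 0.24 + 0.00)
  = -4.0480 / 0.4000 = -10.120

-10.120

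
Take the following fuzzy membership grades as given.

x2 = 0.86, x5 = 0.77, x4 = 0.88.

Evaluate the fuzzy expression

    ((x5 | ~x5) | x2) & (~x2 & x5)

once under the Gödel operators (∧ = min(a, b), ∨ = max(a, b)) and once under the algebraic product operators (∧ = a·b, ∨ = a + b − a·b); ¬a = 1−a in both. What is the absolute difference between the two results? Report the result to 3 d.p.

Under Gödel:
  ~x5 = 1 − 0.77 = 0.23
  x5 | ~x5 = max(a, b) on (0.77, 0.23) = 0.77
  (x5 | ~x5) | x2 = max(a, b) on (0.77, 0.86) = 0.86
  ~x2 = 1 − 0.86 = 0.14
  ~x2 & x5 = min(a, b) on (0.14, 0.77) = 0.14
  ((x5 | ~x5) | x2) & (~x2 & x5) = min(a, b) on (0.86, 0.14) = 0.14
  → value = 0.1400
Under algebraic product:
  ~x5 = 1 − 0.7700 = 0.2300
  x5 | ~x5 = a + b − a·b on (0.7700, 0.2300) = 0.8229
  (x5 | ~x5) | x2 = a + b − a·b on (0.8229, 0.8600) = 0.9752
  ~x2 = 1 − 0.8600 = 0.1400
  ~x2 & x5 = a·b on (0.1400, 0.7700) = 0.1078
  ((x5 | ~x5) | x2) & (~x2 & x5) = a·b on (0.9752, 0.1078) = 0.1051
  → value = 0.1051
|0.1400 − 0.1051| = 0.035

0.035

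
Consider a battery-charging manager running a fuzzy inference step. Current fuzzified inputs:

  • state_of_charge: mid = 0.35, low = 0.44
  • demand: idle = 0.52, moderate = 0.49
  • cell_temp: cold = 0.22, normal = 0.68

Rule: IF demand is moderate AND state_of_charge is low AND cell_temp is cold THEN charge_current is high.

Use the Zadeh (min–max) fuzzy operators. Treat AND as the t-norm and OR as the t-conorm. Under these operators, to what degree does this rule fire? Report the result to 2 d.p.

0.22

firing strength: moderate=0.49, low=0.44, cold=0.22; AND[min(a, b)] → w = 0.22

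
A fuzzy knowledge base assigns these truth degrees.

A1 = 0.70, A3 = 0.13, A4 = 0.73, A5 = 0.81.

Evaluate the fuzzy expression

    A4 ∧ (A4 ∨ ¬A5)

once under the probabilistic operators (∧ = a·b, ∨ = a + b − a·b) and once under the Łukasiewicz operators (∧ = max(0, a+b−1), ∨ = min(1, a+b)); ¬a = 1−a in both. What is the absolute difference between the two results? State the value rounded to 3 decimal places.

0.080

Under probabilistic:
  ¬A5 = 1 − 0.8100 = 0.1900
  A4 ∨ ¬A5 = a + b − a·b on (0.7300, 0.1900) = 0.7813
  A4 ∧ (A4 ∨ ¬A5) = a·b on (0.7300, 0.7813) = 0.5703
  → value = 0.5703
Under Łukasiewicz:
  ¬A5 = 1 − 0.81 = 0.19
  A4 ∨ ¬A5 = min(1, a+b) on (0.73, 0.19) = 0.92
  A4 ∧ (A4 ∨ ¬A5) = max(0, a+b−1) on (0.73, 0.92) = 0.65
  → value = 0.6500
|0.5703 − 0.6500| = 0.080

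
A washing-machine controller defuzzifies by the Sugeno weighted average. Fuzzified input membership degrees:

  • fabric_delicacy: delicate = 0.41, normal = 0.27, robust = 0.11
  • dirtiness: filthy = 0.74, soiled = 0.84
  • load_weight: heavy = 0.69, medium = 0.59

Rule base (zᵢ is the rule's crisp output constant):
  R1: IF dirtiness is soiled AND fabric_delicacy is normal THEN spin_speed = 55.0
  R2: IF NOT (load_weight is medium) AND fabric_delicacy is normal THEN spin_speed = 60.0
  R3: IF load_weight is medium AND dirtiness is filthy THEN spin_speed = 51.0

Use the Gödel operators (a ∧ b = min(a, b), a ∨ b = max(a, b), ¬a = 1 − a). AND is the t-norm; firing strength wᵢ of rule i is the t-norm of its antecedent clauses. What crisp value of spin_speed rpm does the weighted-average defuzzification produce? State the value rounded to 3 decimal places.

54.106

R1 (z=55.0): soiled=0.84, normal=0.27; AND[min(a, b)] → w = 0.27
R2 (z=60.0): ¬medium=1−0.59=0.41, normal=0.27; AND[min(a, b)] → w = 0.27
R3 (z=51.0): medium=0.59, filthy=0.74; AND[min(a, b)] → w = 0.59
Weighted average = (0.27·55.0 + 0.27·60.0 + 0.59·51.0) / (0.27 + 0.27 + 0.59)
  = 61.1400 / 1.1300 = 54.106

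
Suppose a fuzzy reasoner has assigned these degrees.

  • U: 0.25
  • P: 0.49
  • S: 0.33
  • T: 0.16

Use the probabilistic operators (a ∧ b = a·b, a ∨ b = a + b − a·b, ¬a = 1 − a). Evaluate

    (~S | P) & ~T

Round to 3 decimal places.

0.699

~S = 1 − 0.3300 = 0.6700
~S | P = a + b − a·b on (0.6700, 0.4900) = 0.8317
~T = 1 − 0.1600 = 0.8400
(~S | P) & ~T = a·b on (0.8317, 0.8400) = 0.6986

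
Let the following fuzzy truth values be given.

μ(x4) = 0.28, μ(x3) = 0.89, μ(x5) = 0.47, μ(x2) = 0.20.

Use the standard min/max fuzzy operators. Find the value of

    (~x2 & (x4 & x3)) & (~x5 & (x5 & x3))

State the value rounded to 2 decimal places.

~x2 = 1 − 0.20 = 0.80
x4 & x3 = min(a, b) on (0.28, 0.89) = 0.28
~x2 & (x4 & x3) = min(a, b) on (0.80, 0.28) = 0.28
~x5 = 1 − 0.47 = 0.53
x5 & x3 = min(a, b) on (0.47, 0.89) = 0.47
~x5 & (x5 & x3) = min(a, b) on (0.53, 0.47) = 0.47
(~x2 & (x4 & x3)) & (~x5 & (x5 & x3)) = min(a, b) on (0.28, 0.47) = 0.28

0.28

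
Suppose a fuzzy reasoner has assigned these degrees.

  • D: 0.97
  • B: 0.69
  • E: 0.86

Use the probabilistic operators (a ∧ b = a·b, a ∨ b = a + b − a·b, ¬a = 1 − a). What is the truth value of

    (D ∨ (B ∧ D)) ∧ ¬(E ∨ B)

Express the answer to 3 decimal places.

0.043

B ∧ D = a·b on (0.6900, 0.9700) = 0.6693
D ∨ (B ∧ D) = a + b − a·b on (0.9700, 0.6693) = 0.9901
E ∨ B = a + b − a·b on (0.8600, 0.6900) = 0.9566
¬(E ∨ B) = 1 − 0.9566 = 0.0434
(D ∨ (B ∧ D)) ∧ ¬(E ∨ B) = a·b on (0.9901, 0.0434) = 0.0430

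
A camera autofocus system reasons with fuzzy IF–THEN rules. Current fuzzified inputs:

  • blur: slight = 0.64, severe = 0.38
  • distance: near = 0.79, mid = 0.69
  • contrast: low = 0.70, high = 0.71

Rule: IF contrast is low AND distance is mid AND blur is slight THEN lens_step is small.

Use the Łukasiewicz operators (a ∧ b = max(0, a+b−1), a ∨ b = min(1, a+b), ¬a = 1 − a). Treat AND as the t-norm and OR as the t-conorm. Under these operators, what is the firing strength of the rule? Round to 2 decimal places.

0.03

firing strength: low=0.70, mid=0.69, slight=0.64; AND[max(0, a+b−1)] → w = 0.03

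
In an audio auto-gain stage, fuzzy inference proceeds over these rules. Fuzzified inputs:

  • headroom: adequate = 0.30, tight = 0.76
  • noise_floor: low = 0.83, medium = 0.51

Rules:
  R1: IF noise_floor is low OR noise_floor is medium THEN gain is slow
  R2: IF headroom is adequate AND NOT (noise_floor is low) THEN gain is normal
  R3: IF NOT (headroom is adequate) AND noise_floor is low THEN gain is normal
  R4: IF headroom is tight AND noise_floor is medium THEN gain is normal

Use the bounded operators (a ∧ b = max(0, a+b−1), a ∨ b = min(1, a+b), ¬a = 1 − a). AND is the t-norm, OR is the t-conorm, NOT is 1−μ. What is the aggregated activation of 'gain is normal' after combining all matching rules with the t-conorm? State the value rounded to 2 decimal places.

R1: low=0.83, medium=0.51; OR[min(1, a+b)] → w = 1.00
R2: adequate=0.30, ¬low=1−0.83=0.17; AND[max(0, a+b−1)] → w = 0.00
R3: ¬adequate=1−0.30=0.70, low=0.83; AND[max(0, a+b−1)] → w = 0.53
R4: tight=0.76, medium=0.51; AND[max(0, a+b−1)] → w = 0.27
Rules with consequent 'normal': {R2, R3, R4} → strengths 0.00, 0.53, 0.27
Aggregate via t-conorm [min(1, a+b)]: 0.80

0.80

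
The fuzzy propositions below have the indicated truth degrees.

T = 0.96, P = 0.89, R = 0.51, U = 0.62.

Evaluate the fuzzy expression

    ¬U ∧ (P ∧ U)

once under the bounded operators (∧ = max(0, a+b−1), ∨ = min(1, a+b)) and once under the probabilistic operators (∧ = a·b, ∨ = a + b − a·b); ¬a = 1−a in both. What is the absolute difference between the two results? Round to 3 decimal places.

0.210

Under bounded:
  ¬U = 1 − 0.62 = 0.38
  P ∧ U = max(0, a+b−1) on (0.89, 0.62) = 0.51
  ¬U ∧ (P ∧ U) = max(0, a+b−1) on (0.38, 0.51) = 0.00
  → value = 0.0000
Under probabilistic:
  ¬U = 1 − 0.6200 = 0.3800
  P ∧ U = a·b on (0.8900, 0.6200) = 0.5518
  ¬U ∧ (P ∧ U) = a·b on (0.3800, 0.5518) = 0.2097
  → value = 0.2097
|0.0000 − 0.2097| = 0.210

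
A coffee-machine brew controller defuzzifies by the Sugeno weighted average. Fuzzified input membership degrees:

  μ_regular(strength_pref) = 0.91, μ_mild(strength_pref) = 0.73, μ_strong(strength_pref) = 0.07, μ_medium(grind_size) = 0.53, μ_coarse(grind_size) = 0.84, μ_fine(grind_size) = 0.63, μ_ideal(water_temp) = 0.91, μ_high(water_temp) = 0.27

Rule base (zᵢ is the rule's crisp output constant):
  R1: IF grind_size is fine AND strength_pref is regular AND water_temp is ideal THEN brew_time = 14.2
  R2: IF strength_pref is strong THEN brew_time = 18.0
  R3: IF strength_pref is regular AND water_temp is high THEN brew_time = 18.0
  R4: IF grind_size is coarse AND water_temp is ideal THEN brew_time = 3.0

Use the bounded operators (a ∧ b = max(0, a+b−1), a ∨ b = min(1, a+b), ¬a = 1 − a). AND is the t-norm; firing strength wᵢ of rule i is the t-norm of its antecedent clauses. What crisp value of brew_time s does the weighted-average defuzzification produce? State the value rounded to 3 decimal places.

9.062

R1 (z=14.2): fine=0.63, regular=0.91, ideal=0.91; AND[max(0, a+b−1)] → w = 0.45
R2 (z=18.0): strong=0.07 → w = 0.07
R3 (z=18.0): regular=0.91, high=0.27; AND[max(0, a+b−1)] → w = 0.18
R4 (z=3.0): coarse=0.84, ideal=0.91; AND[max(0, a+b−1)] → w = 0.75
Weighted average = (0.45·14.2 + 0.07·18.0 + 0.18·18.0 + 0.75·3.0) / (0.45 + 0.07 + 0.18 + 0.75)
  = 13.1400 / 1.4500 = 9.062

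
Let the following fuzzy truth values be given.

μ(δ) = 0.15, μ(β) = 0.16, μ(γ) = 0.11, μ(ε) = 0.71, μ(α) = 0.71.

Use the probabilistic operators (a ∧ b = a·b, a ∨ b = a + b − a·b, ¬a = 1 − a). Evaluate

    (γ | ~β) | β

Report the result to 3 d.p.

~β = 1 − 0.1600 = 0.8400
γ | ~β = a + b − a·b on (0.1100, 0.8400) = 0.8576
(γ | ~β) | β = a + b − a·b on (0.8576, 0.1600) = 0.8804

0.880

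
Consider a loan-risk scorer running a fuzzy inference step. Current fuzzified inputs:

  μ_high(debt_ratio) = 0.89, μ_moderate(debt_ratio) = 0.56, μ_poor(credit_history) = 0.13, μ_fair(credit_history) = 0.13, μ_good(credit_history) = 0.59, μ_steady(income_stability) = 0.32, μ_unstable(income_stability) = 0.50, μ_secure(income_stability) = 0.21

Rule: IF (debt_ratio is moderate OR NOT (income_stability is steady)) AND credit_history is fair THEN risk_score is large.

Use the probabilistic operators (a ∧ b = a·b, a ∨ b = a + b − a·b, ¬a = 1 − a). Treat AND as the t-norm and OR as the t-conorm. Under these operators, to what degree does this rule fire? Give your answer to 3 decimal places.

0.112

firing strength: (moderate=0.56 OR ¬steady=1−0.32=0.68) = 0.8592; AND[a·b] with fair=0.13 → w = 0.1117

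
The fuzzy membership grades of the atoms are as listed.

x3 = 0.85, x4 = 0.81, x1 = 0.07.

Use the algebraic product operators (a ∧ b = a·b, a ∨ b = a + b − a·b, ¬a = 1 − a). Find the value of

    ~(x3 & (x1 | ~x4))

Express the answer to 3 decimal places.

0.790

~x4 = 1 − 0.8100 = 0.1900
x1 | ~x4 = a + b − a·b on (0.0700, 0.1900) = 0.2467
x3 & (x1 | ~x4) = a·b on (0.8500, 0.2467) = 0.2097
~(x3 & (x1 | ~x4)) = 1 − 0.2097 = 0.7903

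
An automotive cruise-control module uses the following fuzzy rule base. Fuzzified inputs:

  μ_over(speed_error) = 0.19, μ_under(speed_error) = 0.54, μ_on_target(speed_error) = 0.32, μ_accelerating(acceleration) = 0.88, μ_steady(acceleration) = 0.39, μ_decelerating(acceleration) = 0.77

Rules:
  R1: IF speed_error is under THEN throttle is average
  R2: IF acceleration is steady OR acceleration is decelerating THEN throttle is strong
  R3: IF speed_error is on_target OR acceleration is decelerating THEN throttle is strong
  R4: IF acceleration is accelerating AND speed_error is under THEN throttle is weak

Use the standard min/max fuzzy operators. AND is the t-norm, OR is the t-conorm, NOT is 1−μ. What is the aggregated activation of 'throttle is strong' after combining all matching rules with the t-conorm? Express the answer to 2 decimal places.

R1: under=0.54 → w = 0.54
R2: steady=0.39, decelerating=0.77; OR[max(a, b)] → w = 0.77
R3: on_target=0.32, decelerating=0.77; OR[max(a, b)] → w = 0.77
R4: accelerating=0.88, under=0.54; AND[min(a, b)] → w = 0.54
Rules with consequent 'strong': {R2, R3} → strengths 0.77, 0.77
Aggregate via t-conorm [max(a, b)]: 0.77

0.77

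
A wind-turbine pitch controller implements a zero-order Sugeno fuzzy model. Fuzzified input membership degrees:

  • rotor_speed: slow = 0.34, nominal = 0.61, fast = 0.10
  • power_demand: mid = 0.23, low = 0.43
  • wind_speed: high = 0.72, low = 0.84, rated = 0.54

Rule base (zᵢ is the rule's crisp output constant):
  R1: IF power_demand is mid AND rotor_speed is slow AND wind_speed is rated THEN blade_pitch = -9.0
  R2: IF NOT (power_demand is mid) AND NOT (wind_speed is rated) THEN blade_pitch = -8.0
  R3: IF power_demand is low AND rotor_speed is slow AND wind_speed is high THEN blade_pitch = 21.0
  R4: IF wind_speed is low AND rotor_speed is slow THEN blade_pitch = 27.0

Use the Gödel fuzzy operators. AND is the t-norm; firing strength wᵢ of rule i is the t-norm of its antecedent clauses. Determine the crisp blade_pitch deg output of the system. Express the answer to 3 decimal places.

7.715

R1 (z=-9.0): mid=0.23, slow=0.34, rated=0.54; AND[min(a, b)] → w = 0.23
R2 (z=-8.0): ¬mid=1−0.23=0.77, ¬rated=1−0.54=0.46; AND[min(a, b)] → w = 0.46
R3 (z=21.0): low=0.43, slow=0.34, high=0.72; AND[min(a, b)] → w = 0.34
R4 (z=27.0): low=0.84, slow=0.34; AND[min(a, b)] → w = 0.34
Weighted average = (0.23·-9.0 + 0.46·-8.0 + 0.34·21.0 + 0.34·27.0) / (0.23 + 0.46 + 0.34 + 0.34)
  = 10.5700 / 1.3700 = 7.715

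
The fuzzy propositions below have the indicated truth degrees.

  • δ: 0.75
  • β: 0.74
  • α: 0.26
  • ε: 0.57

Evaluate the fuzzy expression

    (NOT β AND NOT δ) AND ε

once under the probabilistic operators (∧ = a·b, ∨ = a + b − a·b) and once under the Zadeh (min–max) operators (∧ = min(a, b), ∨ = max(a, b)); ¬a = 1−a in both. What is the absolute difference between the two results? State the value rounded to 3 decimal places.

Under probabilistic:
  NOT β = 1 − 0.7400 = 0.2600
  NOT δ = 1 − 0.7500 = 0.2500
  NOT β AND NOT δ = a·b on (0.2600, 0.2500) = 0.0650
  (NOT β AND NOT δ) AND ε = a·b on (0.0650, 0.5700) = 0.0370
  → value = 0.0370
Under Zadeh (min–max):
  NOT β = 1 − 0.74 = 0.26
  NOT δ = 1 − 0.75 = 0.25
  NOT β AND NOT δ = min(a, b) on (0.26, 0.25) = 0.25
  (NOT β AND NOT δ) AND ε = min(a, b) on (0.25, 0.57) = 0.25
  → value = 0.2500
|0.0370 − 0.2500| = 0.213

0.213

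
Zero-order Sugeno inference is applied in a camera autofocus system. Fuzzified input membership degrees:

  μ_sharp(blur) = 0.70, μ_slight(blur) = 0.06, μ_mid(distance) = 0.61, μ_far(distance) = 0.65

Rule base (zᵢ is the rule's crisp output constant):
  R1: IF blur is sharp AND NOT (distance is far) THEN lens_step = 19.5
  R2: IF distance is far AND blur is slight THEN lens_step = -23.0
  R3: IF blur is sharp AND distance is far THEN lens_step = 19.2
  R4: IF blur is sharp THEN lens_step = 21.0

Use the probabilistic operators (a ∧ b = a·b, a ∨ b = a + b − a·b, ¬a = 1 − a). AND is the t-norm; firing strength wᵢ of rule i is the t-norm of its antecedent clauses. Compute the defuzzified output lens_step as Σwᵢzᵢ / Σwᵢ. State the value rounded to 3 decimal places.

R1 (z=19.5): sharp=0.70, ¬far=1−0.65=0.35; AND[a·b] → w = 0.2450
R2 (z=-23.0): far=0.65, slight=0.06; AND[a·b] → w = 0.0390
R3 (z=19.2): sharp=0.70, far=0.65; AND[a·b] → w = 0.4550
R4 (z=21.0): sharp=0.70 → w = 0.7000
Weighted average = (0.2450·19.5 + 0.0390·-23.0 + 0.4550·19.2 + 0.7000·21.0) / (0.2450 + 0.0390 + 0.4550 + 0.7000)
  = 27.3165 / 1.4390 = 18.983

18.983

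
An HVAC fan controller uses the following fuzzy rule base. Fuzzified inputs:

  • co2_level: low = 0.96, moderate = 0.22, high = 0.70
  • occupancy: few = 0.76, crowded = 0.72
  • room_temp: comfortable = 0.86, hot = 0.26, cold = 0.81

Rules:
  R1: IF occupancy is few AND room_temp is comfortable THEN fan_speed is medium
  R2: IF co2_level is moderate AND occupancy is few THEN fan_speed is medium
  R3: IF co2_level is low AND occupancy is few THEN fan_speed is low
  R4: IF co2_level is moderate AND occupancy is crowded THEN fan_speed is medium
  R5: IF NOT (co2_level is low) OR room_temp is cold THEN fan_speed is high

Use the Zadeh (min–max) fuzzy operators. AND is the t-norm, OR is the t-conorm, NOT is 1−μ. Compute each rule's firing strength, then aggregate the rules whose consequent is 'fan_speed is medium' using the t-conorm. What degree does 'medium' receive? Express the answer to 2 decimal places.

R1: few=0.76, comfortable=0.86; AND[min(a, b)] → w = 0.76
R2: moderate=0.22, few=0.76; AND[min(a, b)] → w = 0.22
R3: low=0.96, few=0.76; AND[min(a, b)] → w = 0.76
R4: moderate=0.22, crowded=0.72; AND[min(a, b)] → w = 0.22
R5: ¬low=1−0.96=0.04, cold=0.81; OR[max(a, b)] → w = 0.81
Rules with consequent 'medium': {R1, R2, R4} → strengths 0.76, 0.22, 0.22
Aggregate via t-conorm [max(a, b)]: 0.76

0.76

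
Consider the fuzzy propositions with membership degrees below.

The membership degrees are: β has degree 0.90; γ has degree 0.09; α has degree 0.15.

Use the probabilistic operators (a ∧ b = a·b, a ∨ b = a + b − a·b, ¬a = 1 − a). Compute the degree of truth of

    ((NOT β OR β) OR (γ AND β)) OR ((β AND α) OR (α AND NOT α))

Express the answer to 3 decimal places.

NOT β = 1 − 0.9000 = 0.1000
NOT β OR β = a + b − a·b on (0.1000, 0.9000) = 0.9100
γ AND β = a·b on (0.0900, 0.9000) = 0.0810
(NOT β OR β) OR (γ AND β) = a + b − a·b on (0.9100, 0.0810) = 0.9173
β AND α = a·b on (0.9000, 0.1500) = 0.1350
NOT α = 1 − 0.1500 = 0.8500
α AND NOT α = a·b on (0.1500, 0.8500) = 0.1275
(β AND α) OR (α AND NOT α) = a + b − a·b on (0.1350, 0.1275) = 0.2453
((NOT β OR β) OR (γ AND β)) OR ((β AND α) OR (α AND NOT α)) = a + b − a·b on (0.9173, 0.2453) = 0.9376

0.938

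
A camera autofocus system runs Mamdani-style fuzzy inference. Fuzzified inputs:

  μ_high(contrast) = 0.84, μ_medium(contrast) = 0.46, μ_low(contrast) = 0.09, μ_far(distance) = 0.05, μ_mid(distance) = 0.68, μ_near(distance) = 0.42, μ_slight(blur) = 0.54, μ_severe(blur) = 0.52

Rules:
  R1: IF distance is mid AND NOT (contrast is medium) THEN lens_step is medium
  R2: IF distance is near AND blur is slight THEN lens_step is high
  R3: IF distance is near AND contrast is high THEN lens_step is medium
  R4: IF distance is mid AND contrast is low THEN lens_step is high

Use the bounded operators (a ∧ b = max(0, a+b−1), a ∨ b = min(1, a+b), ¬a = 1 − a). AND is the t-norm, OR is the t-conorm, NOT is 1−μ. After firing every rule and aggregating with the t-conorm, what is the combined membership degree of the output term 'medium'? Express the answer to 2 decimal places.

R1: mid=0.68, ¬medium=1−0.46=0.54; AND[max(0, a+b−1)] → w = 0.22
R2: near=0.42, slight=0.54; AND[max(0, a+b−1)] → w = 0.00
R3: near=0.42, high=0.84; AND[max(0, a+b−1)] → w = 0.26
R4: mid=0.68, low=0.09; AND[max(0, a+b−1)] → w = 0.00
Rules with consequent 'medium': {R1, R3} → strengths 0.22, 0.26
Aggregate via t-conorm [min(1, a+b)]: 0.48

0.48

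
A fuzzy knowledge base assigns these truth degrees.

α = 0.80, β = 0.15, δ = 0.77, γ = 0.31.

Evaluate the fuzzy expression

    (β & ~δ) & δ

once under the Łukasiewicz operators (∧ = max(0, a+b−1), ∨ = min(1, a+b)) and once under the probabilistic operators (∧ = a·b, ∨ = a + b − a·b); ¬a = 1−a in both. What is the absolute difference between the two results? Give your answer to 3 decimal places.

0.027

Under Łukasiewicz:
  ~δ = 1 − 0.77 = 0.23
  β & ~δ = max(0, a+b−1) on (0.15, 0.23) = 0.00
  (β & ~δ) & δ = max(0, a+b−1) on (0.00, 0.77) = 0.00
  → value = 0.0000
Under probabilistic:
  ~δ = 1 − 0.7700 = 0.2300
  β & ~δ = a·b on (0.1500, 0.2300) = 0.0345
  (β & ~δ) & δ = a·b on (0.0345, 0.7700) = 0.0266
  → value = 0.0266
|0.0000 − 0.0266| = 0.027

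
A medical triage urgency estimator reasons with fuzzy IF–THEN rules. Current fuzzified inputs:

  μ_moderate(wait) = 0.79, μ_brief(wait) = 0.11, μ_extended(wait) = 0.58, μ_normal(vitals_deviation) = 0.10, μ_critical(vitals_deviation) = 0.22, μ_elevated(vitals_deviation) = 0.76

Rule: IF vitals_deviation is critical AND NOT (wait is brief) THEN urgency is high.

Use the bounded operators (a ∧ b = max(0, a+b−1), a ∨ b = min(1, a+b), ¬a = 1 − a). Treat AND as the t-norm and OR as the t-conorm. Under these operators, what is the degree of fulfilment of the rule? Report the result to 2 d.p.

firing strength: critical=0.22, ¬brief=1−0.11=0.89; AND[max(0, a+b−1)] → w = 0.11

0.11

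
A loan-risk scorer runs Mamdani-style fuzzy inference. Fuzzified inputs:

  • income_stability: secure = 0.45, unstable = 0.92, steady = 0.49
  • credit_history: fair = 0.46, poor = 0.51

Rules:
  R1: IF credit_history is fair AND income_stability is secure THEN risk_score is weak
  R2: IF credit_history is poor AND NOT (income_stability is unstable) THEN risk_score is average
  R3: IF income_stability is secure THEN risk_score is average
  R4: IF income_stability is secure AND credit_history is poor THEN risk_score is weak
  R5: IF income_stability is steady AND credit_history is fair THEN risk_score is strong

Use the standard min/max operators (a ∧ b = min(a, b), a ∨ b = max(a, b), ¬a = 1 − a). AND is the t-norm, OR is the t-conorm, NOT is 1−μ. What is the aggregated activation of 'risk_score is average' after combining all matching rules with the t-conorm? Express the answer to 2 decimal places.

R1: fair=0.46, secure=0.45; AND[min(a, b)] → w = 0.45
R2: poor=0.51, ¬unstable=1−0.92=0.08; AND[min(a, b)] → w = 0.08
R3: secure=0.45 → w = 0.45
R4: secure=0.45, poor=0.51; AND[min(a, b)] → w = 0.45
R5: steady=0.49, fair=0.46; AND[min(a, b)] → w = 0.46
Rules with consequent 'average': {R2, R3} → strengths 0.08, 0.45
Aggregate via t-conorm [max(a, b)]: 0.45

0.45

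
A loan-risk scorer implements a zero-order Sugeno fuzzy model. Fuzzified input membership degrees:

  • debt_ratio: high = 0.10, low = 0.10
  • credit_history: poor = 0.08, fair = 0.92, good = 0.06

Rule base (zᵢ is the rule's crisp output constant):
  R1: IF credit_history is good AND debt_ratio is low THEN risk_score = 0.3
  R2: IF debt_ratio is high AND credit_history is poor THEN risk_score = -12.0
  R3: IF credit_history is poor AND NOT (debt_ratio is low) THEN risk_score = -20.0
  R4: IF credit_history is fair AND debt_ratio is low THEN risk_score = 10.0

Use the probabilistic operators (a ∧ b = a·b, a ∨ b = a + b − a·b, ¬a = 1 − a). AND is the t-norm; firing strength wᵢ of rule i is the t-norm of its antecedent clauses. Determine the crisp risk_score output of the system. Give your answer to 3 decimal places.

-3.451

R1 (z=0.3): good=0.06, low=0.10; AND[a·b] → w = 0.0060
R2 (z=-12.0): high=0.10, poor=0.08; AND[a·b] → w = 0.0080
R3 (z=-20.0): poor=0.08, ¬low=1−0.10=0.90; AND[a·b] → w = 0.0720
R4 (z=10.0): fair=0.92, low=0.10; AND[a·b] → w = 0.0920
Weighted average = (0.0060·0.3 + 0.0080·-12.0 + 0.0720·-20.0 + 0.0920·10.0) / (0.0060 + 0.0080 + 0.0720 + 0.0920)
  = -0.6142 / 0.1780 = -3.451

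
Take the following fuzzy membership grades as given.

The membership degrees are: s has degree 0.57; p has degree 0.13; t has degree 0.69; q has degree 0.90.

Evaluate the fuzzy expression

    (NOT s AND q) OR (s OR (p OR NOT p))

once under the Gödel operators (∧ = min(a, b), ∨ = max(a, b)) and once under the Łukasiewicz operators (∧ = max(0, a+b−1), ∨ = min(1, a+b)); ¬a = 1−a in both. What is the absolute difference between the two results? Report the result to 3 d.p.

Under Gödel:
  NOT s = 1 − 0.57 = 0.43
  NOT s AND q = min(a, b) on (0.43, 0.90) = 0.43
  NOT p = 1 − 0.13 = 0.87
  p OR NOT p = max(a, b) on (0.13, 0.87) = 0.87
  s OR (p OR NOT p) = max(a, b) on (0.57, 0.87) = 0.87
  (NOT s AND q) OR (s OR (p OR NOT p)) = max(a, b) on (0.43, 0.87) = 0.87
  → value = 0.8700
Under Łukasiewicz:
  NOT s = 1 − 0.57 = 0.43
  NOT s AND q = max(0, a+b−1) on (0.43, 0.90) = 0.33
  NOT p = 1 − 0.13 = 0.87
  p OR NOT p = min(1, a+b) on (0.13, 0.87) = 1.00
  s OR (p OR NOT p) = min(1, a+b) on (0.57, 1.00) = 1.00
  (NOT s AND q) OR (s OR (p OR NOT p)) = min(1, a+b) on (0.33, 1.00) = 1.00
  → value = 1.0000
|0.8700 − 1.0000| = 0.130

0.130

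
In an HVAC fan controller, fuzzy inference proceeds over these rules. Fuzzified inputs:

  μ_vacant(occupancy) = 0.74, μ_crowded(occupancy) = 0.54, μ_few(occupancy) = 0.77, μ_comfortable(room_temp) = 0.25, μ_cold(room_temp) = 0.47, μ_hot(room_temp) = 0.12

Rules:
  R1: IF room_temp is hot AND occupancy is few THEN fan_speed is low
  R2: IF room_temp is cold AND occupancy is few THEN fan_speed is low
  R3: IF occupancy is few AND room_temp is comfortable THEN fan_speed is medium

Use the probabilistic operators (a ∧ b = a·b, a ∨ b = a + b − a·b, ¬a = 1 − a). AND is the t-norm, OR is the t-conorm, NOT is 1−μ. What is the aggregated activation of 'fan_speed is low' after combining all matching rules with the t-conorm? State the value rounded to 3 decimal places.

R1: hot=0.12, few=0.77; AND[a·b] → w = 0.0924
R2: cold=0.47, few=0.77; AND[a·b] → w = 0.3619
R3: few=0.77, comfortable=0.25; AND[a·b] → w = 0.1925
Rules with consequent 'low': {R1, R2} → strengths 0.0924, 0.3619
Aggregate via t-conorm [a + b − a·b]: 0.4209

0.421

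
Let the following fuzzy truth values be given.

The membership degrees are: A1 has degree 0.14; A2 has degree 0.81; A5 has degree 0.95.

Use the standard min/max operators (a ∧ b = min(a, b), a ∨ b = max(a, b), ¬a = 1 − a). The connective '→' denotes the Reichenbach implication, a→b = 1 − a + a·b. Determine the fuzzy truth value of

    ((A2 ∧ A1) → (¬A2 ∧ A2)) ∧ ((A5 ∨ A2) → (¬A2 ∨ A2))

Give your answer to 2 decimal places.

0.82

A2 ∧ A1 = min(a, b) on (0.81, 0.14) = 0.14
¬A2 = 1 − 0.81 = 0.19
¬A2 ∧ A2 = min(a, b) on (0.19, 0.81) = 0.19
(A2 ∧ A1) → (¬A2 ∧ A2)  [Reichenbach: 1 − a + a·b] with a=0.14, b=0.19 → 0.89
A5 ∨ A2 = max(a, b) on (0.95, 0.81) = 0.95
¬A2 = 1 − 0.81 = 0.19
¬A2 ∨ A2 = max(a, b) on (0.19, 0.81) = 0.81
(A5 ∨ A2) → (¬A2 ∨ A2)  [Reichenbach: 1 − a + a·b] with a=0.95, b=0.81 → 0.82
((A2 ∧ A1) → (¬A2 ∧ A2)) ∧ ((A5 ∨ A2) → (¬A2 ∨ A2)) = min(a, b) on (0.89, 0.82) = 0.82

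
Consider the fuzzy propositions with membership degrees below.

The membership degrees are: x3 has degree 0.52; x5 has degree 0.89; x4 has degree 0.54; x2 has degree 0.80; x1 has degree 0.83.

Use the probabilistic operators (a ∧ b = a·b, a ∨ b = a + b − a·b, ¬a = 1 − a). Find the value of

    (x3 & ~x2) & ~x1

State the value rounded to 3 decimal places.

0.018

~x2 = 1 − 0.8000 = 0.2000
x3 & ~x2 = a·b on (0.5200, 0.2000) = 0.1040
~x1 = 1 − 0.8300 = 0.1700
(x3 & ~x2) & ~x1 = a·b on (0.1040, 0.1700) = 0.0177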